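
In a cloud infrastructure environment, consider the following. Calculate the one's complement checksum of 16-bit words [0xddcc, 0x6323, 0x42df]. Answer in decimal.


Given words: [0xddcc, 0x6323, 0x42df]
Step 1: Sum all words
Raw sum = 56780 + 25379 + 17119 = 99278
Step 2: Fold carry: (33742 + 1) = 33743
One's complement = ~33743 & 0xFFFF = 31792

31792


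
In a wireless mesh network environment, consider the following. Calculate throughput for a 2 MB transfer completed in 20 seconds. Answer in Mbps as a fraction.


Given: file = 2 MB, time = 20 s
File in Mb = 2 * 8 = 16 Mb
Throughput = 16 / 20 Mbps
Throughput = 4/5 Mbps

4/5


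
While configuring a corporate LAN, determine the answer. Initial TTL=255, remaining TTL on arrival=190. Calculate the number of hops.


Given: initial TTL = 255, received TTL = 190
Hops = initial TTL - received TTL
Hops = 255 - 190 = 65

65


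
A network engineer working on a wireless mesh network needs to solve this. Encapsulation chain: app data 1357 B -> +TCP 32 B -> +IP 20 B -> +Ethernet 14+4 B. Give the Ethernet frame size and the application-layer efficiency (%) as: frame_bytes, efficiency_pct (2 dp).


TCP segment = 1357 + 32 = 1389 B
IP packet = 1389 + 20 = 1409 B
Ethernet frame = 1409 + 14 + 4 = 1427 B
Efficiency = app / frame = 1357 / 1427 = 0.950946 = 95.0946% -> 95.09% (2 dp)

1427, 95.09


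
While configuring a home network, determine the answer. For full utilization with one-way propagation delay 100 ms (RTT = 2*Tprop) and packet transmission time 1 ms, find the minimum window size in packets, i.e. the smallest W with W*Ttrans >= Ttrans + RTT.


Given: Ttrans = 1 ms, RTT = 200 ms (= 2 * Tprop, Tprop = 100 ms)
Time until first ACK returns = Ttrans + RTT = 1 + 200 = 201 ms
Need W * Ttrans >= Ttrans + RTT  ->  W >= (Ttrans + RTT) / Ttrans
(Ttrans + RTT) / Ttrans = 201 / 1 = 201
W_min = ceil(201) = 201

201


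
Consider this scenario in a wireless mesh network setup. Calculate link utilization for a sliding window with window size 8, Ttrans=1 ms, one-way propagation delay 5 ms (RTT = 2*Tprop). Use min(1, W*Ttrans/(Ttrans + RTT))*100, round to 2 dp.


Given: W = 8, Ttrans = 1 ms, RTT = 10 ms (= 2 * Tprop, Tprop = 5 ms)
Cycle time = Ttrans + RTT = 1 + 10 = 11 ms (first packet sent until its ACK returns)
W * Ttrans = 8 * 1 = 8 ms of sending per cycle
W * Ttrans / (Ttrans + RTT) = 8 / 11 = 0.727273
U = min(1, 0.727273) = 0.727273
U% = 72.73%

72.73


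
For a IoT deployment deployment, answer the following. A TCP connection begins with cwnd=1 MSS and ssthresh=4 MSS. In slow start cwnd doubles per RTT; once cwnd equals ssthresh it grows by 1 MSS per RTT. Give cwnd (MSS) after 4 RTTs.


RTT 0: cwnd = 1 MSS (initial)
RTT 1: cwnd = 2 MSS (slow start, doubled)
RTT 2: cwnd = 4 MSS (slow start, doubled)
RTT 3: cwnd = 5 MSS (congestion avoidance, +1)
RTT 4: cwnd = 6 MSS (congestion avoidance, +1)

6


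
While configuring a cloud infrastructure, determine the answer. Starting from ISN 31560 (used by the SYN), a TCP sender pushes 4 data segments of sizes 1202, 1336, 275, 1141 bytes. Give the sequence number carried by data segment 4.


The SYN occupies sequence number ISN = 31560, so the first data byte is ISN + 1 = 31561.
SEQ of data segment i = (ISN + 1) + sum of payload sizes of segments 1..i-1.
Segment 1: SEQ = 31561, payload = 1202 bytes
Segment 2: SEQ = 32763, payload = 1336 bytes
Segment 3: SEQ = 34099, payload = 275 bytes
Segment 4: SEQ = 34374, payload = 1141 bytes
SEQ of segment 4 = 31561 + 1202 + 1336 + 275 = 34374

34374


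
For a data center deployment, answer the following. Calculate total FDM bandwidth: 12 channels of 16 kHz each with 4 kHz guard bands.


Given: 12 channels, 16 kHz each, guard = 4 kHz
Channel bandwidth = 12 * 16 = 192 kHz
Guard bands = 11 gaps * 4 kHz = 44 kHz
Total = 192 + 44 = 236 kHz

236


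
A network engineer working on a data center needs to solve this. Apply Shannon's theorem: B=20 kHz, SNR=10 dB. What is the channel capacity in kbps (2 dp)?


Given: B = 20 kHz, SNR = 10 dB
SNR linear = 10^(10/10) = 10
1 + SNR = 11
log2(11) = 3.4594316186
C = 20 * 1000 * 3.4594316186 = 69188.6324 bps
C = 69.188632 kbps -> 69.19 kbps (2 dp)

69.19


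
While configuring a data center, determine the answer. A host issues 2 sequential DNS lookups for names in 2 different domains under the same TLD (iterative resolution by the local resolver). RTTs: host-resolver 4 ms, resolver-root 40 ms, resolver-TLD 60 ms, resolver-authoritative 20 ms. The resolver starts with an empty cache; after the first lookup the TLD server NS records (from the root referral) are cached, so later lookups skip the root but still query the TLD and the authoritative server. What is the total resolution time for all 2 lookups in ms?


Lookup 1 (cold cache): local + root + TLD + auth = 4 + 40 + 60 + 20 = 124 ms
Lookups 2..2 (TLD NS cached -> skip root; new domain -> still ask TLD and auth): local + TLD + auth = 4 + 60 + 20 = 84 ms each
Remaining 1 lookups: 1 * 84 = 84 ms
Total = 124 + 84 = 208 ms

208


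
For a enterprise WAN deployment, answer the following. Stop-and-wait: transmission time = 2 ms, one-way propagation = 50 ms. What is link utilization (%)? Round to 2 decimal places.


Given: Ttrans = 2 ms, Tprop = 50 ms
RTT = 2 * Tprop = 2 * 50 = 100 ms
U = Ttrans / (Ttrans + RTT)
U = 2 / (2 + 100)
U = 2 / 102 = 0.019608
U% = 1.96%

1.96


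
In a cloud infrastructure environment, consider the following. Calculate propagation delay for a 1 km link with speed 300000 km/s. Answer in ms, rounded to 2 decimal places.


Given: distance = 1 km, speed = 300000 km/s
Delay = distance / speed = 1 / 300000 seconds
Delay in ms = 1 * 1000 / 300000
Delay = 0.0033 ms
Rounded to 2 dp = 0.00 ms

0.00


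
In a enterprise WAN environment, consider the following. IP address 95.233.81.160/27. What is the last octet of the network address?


Given: IP = 95.233.81.160, prefix = /27
Subnet mask = 255.255.255.224
Last octet of IP: 160
Last octet of mask: 224
Network last octet = 160 AND 224 = 160

160


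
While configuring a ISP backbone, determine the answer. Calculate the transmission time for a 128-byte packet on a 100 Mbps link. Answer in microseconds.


Given: packet = 128 bytes, bandwidth = 100 Mbps
Packet in bits = 128 * 8 = 1024 bits
Bandwidth = 100 * 10^6 = 100000000 bps
Time = 1024 / 100000000 seconds
Time in us = 1024 * 10^6 / 100000000 = 10.24

10.24


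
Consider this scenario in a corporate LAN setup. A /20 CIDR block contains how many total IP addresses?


Given: CIDR prefix /20
Host bits = 32 - 20 = 12
Total addresses = 2^12 = 4096

4096


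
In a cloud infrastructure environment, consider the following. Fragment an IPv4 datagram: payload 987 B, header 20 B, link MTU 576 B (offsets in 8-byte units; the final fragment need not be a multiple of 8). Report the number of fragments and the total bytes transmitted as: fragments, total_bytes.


Max data per non-final fragment = floor((MTU - header)/8)*8 = floor((576 - 20)/8)*8 = floor(556/8)*8 = 552 B
Final fragment needs no 8-byte alignment: it can carry up to MTU - header = 556 B
Non-final fragments needed = ceil((payload - 556) / 552) = ceil(431/552) = ceil(0.7808) = 1
Number of fragments = 1 + 1 = 2
Fragment sizes (data): 1 * 552 B + 435 B (last, 435 <= 556 OK)
Total bytes sent = payload + n_frags * header = 987 + 2*20 = 987 + 40 = 1027 B

2, 1027


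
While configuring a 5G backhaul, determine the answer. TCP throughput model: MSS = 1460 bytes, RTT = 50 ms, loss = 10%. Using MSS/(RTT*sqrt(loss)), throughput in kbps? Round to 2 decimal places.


Given: MSS = 1460 bytes, RTT = 50 ms, loss = 10%
RTT in seconds = 50 / 1000 = 0.05
Loss rate = 10% = 0.1
sqrt(loss) = sqrt(0.1) = 0.316227766017
Throughput (bytes/s) = 1460 / (0.05 * 0.316227766017) = 92338.5077
Throughput (kbps) = 92338.5077 * 8 / 1000 = 738.708061 -> 738.71 kbps (2 dp)

738.71


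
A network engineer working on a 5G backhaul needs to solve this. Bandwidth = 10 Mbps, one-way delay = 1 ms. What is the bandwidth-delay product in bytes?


Given: bandwidth = 10 Mbps, delay = 1 ms
BDP in bits = 10 * 10^6 * 1 / 1000
BDP in bits = 10000
BDP in bytes = 10000 / 8 = 1250

1250


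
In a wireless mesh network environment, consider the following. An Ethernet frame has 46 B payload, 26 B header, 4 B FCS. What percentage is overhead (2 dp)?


Given: payload = 46 B, header = 26 B, trailer = 4 B
Overhead bytes = header + trailer = 26 + 4 = 30
Total frame = payload + overhead = 46 + 30 = 76
Overhead % = 30 / 76 * 100 = 39.4737% -> 39.47% (2 dp)

39.47


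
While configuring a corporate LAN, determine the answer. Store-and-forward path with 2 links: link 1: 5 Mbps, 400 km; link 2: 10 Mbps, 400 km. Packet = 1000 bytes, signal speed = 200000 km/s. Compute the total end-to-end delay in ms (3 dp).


Packet = 1000 bytes = 8000 bits. Store-and-forward: sum (t_trans + t_prop) per link.
Link 1: t_trans = 8000/(5*10^6) s = 1.6000 ms; t_prop = 400/200000 s = 2.0000 ms; subtotal = 3.6000 ms
Link 2: t_trans = 8000/(10*10^6) s = 0.8000 ms; t_prop = 400/200000 s = 2.0000 ms; subtotal = 2.8000 ms
End-to-end = 3.6000 + 2.8000 = 6.4000 ms -> 6.400 ms (3 dp)

6.400


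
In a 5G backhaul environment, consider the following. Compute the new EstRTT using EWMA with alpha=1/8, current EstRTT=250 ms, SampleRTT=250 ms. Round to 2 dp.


Given: EstRTT = 250 ms, SampleRTT = 250 ms, alpha = 1/8
New EstRTT = (1 - alpha) * EstRTT + alpha * SampleRTT
(7/8) * 250 = 218.75
(1/8) * 250 = 31.25
New EstRTT = 218.75 + 31.25 = 250 ms -> 250.00 ms (2 dp)

250.00


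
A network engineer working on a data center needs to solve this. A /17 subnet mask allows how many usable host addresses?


Given: subnet mask /17
Host bits = 32 - 17 = 15
Total addresses = 2^15 = 32768
Usable hosts = 32768 - 2 (network + broadcast) = 32766

32766


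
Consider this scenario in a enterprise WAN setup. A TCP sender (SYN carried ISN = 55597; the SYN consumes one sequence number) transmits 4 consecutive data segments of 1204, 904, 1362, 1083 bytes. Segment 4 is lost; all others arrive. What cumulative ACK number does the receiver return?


SYN uses sequence number 55597; first data byte = ISN + 1 = 55598.
Segment 1: SEQ = 55598, len = 1204 B, covers [55598, 56801]
Segment 2: SEQ = 56802, len = 904 B, covers [56802, 57705]
Segment 3: SEQ = 57706, len = 1362 B, covers [57706, 59067]
Segment 4: SEQ = 59068, len = 1083 B, covers [59068, 60150] [LOST]
In-order data received: bytes [55598, 59067] (segments 1..3).
Segment 4 missing -> gap begins at byte 59068.
Cumulative ACK = next expected in-order byte = 55598 + 1204 + 904 + 1362 = 59068

59068


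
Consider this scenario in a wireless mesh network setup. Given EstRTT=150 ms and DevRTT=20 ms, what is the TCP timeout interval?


Given: EstRTT = 150 ms, DevRTT = 20 ms
Timeout = EstRTT + 4 * DevRTT
4 * DevRTT = 4 * 20 = 80
Timeout = 150 + 80 = 230 ms

230


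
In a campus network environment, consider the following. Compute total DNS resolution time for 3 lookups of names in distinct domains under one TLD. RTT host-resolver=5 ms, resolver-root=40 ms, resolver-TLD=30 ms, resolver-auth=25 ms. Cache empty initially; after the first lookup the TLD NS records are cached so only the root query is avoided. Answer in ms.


Lookup 1 (cold cache): local + root + TLD + auth = 5 + 40 + 30 + 25 = 100 ms
Lookups 2..3 (TLD NS cached -> skip root; new domain -> still ask TLD and auth): local + TLD + auth = 5 + 30 + 25 = 60 ms each
Remaining 2 lookups: 2 * 60 = 120 ms
Total = 100 + 120 = 220 ms

220


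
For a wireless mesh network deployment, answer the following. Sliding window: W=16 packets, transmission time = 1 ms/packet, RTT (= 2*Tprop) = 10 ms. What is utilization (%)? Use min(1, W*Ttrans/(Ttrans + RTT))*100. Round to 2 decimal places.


Given: W = 16, Ttrans = 1 ms, RTT = 10 ms (= 2 * Tprop, Tprop = 5 ms)
Cycle time = Ttrans + RTT = 1 + 10 = 11 ms (first packet sent until its ACK returns)
W * Ttrans = 16 * 1 = 16 ms of sending per cycle
W * Ttrans / (Ttrans + RTT) = 16 / 11 = 1.454545
U = min(1, 1.454545) = 1.000000
U% = 100.00%

100.00


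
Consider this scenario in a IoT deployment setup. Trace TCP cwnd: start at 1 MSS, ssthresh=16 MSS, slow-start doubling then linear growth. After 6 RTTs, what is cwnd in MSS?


RTT 0: cwnd = 1 MSS (initial)
RTT 1: cwnd = 2 MSS (slow start, doubled)
RTT 2: cwnd = 4 MSS (slow start, doubled)
RTT 3: cwnd = 8 MSS (slow start, doubled)
RTT 4: cwnd = 16 MSS (slow start, doubled)
RTT 5: cwnd = 17 MSS (congestion avoidance, +1)
RTT 6: cwnd = 18 MSS (congestion avoidance, +1)

18


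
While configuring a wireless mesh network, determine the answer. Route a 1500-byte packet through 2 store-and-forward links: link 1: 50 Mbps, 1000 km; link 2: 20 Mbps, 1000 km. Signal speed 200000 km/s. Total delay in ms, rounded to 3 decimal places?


Packet = 1500 bytes = 12000 bits. Store-and-forward: sum (t_trans + t_prop) per link.
Link 1: t_trans = 12000/(50*10^6) s = 0.2400 ms; t_prop = 1000/200000 s = 5.0000 ms; subtotal = 5.2400 ms
Link 2: t_trans = 12000/(20*10^6) s = 0.6000 ms; t_prop = 1000/200000 s = 5.0000 ms; subtotal = 5.6000 ms
End-to-end = 5.2400 + 5.6000 = 10.8400 ms -> 10.840 ms (3 dp)

10.840


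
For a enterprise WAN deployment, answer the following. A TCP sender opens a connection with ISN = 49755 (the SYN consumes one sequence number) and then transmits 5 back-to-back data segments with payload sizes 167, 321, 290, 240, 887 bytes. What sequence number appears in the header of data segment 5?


The SYN occupies sequence number ISN = 49755, so the first data byte is ISN + 1 = 49756.
SEQ of data segment i = (ISN + 1) + sum of payload sizes of segments 1..i-1.
Segment 1: SEQ = 49756, payload = 167 bytes
Segment 2: SEQ = 49923, payload = 321 bytes
Segment 3: SEQ = 50244, payload = 290 bytes
Segment 4: SEQ = 50534, payload = 240 bytes
Segment 5: SEQ = 50774, payload = 887 bytes
SEQ of segment 5 = 49756 + 167 + 321 + 290 + 240 = 50774

50774


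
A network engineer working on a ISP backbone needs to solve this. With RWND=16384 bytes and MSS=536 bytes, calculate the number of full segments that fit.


Given: RWND = 16384 bytes, MSS = 536 bytes
Full segments = floor(RWND / MSS)
Full segments = floor(16384 / 536)
Full segments = floor(30.5672) = 30

30


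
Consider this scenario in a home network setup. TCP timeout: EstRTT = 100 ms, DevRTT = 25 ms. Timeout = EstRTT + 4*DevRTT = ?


Given: EstRTT = 100 ms, DevRTT = 25 ms
Timeout = EstRTT + 4 * DevRTT
4 * DevRTT = 4 * 25 = 100
Timeout = 100 + 100 = 200 ms

200


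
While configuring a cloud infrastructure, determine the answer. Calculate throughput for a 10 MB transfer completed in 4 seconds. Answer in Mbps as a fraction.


Given: file = 10 MB, time = 4 s
File in Mb = 10 * 8 = 80 Mb
Throughput = 80 / 4 Mbps
Throughput = 20 Mbps

20


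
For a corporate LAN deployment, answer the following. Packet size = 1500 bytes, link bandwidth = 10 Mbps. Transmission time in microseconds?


Given: packet = 1500 bytes, bandwidth = 10 Mbps
Packet in bits = 1500 * 8 = 12000 bits
Bandwidth = 10 * 10^6 = 10000000 bps
Time = 12000 / 10000000 seconds
Time in us = 12000 * 10^6 / 10000000 = 1200

1200


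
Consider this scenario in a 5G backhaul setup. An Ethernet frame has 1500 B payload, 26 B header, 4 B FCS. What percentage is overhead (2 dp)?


Given: payload = 1500 B, header = 26 B, trailer = 4 B
Overhead bytes = header + trailer = 26 + 4 = 30
Total frame = payload + overhead = 1500 + 30 = 1530
Overhead % = 30 / 1530 * 100 = 1.9608% -> 1.96% (2 dp)

1.96


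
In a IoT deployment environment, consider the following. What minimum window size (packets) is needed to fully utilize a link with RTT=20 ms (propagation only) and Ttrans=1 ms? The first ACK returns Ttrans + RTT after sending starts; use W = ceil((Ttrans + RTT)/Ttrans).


Given: Ttrans = 1 ms, RTT = 20 ms (= 2 * Tprop, Tprop = 10 ms)
Time until first ACK returns = Ttrans + RTT = 1 + 20 = 21 ms
Need W * Ttrans >= Ttrans + RTT  ->  W >= (Ttrans + RTT) / Ttrans
(Ttrans + RTT) / Ttrans = 21 / 1 = 21
W_min = ceil(21) = 21

21


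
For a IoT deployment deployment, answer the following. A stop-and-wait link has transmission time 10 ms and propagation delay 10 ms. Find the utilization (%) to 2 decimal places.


Given: Ttrans = 10 ms, Tprop = 10 ms
RTT = 2 * Tprop = 2 * 10 = 20 ms
U = Ttrans / (Ttrans + RTT)
U = 10 / (10 + 20)
U = 10 / 30 = 0.333333
U% = 33.33%

33.33


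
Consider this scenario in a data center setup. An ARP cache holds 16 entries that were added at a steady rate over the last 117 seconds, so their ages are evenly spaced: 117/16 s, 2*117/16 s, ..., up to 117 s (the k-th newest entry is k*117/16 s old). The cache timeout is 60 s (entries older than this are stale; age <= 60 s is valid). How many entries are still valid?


Ages are k * 117/16 s for k = 1..16 (spacing = 7.3125 s).
Entry k is valid iff k * 117/16 <= 60 iff k <= 16 * 60 / 117 = 8.2051
n_valid = floor(8.2051) = 8
(n_stale = 16 - 8 = 8)

8


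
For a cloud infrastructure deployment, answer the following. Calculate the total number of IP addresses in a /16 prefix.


Given: CIDR prefix /16
Host bits = 32 - 16 = 16
Total addresses = 2^16 = 65536

65536


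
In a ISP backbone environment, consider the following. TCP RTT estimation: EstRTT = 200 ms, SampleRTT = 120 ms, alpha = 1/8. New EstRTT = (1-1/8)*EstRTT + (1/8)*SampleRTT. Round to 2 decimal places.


Given: EstRTT = 200 ms, SampleRTT = 120 ms, alpha = 1/8
New EstRTT = (1 - alpha) * EstRTT + alpha * SampleRTT
(7/8) * 200 = 175
(1/8) * 120 = 15
New EstRTT = 175 + 15 = 190 ms -> 190.00 ms (2 dp)

190.00


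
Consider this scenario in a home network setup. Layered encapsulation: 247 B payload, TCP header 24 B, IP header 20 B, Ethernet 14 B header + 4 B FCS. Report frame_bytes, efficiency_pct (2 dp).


TCP segment = 247 + 24 = 271 B
IP packet = 271 + 20 = 291 B
Ethernet frame = 291 + 14 + 4 = 309 B
Efficiency = app / frame = 247 / 309 = 0.799353 = 79.9353% -> 79.94% (2 dp)

309, 79.94


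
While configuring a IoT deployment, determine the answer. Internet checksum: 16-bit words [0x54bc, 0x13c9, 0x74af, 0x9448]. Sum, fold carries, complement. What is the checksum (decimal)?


Given words: [0x54bc, 0x13c9, 0x74af, 0x9448]
Step 1: Sum all words
Raw sum = 21692 + 5065 + 29871 + 37960 = 94588
Step 2: Fold carry: (29052 + 1) = 29053
One's complement = ~29053 & 0xFFFF = 36482

36482


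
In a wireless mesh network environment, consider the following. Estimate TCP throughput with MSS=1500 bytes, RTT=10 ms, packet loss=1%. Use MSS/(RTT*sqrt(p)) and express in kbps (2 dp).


Given: MSS = 1500 bytes, RTT = 10 ms, loss = 1%
RTT in seconds = 10 / 1000 = 0.01
Loss rate = 1% = 0.01
sqrt(loss) = sqrt(0.01) = 0.1
Throughput (bytes/s) = 1500 / (0.01 * 0.1) = 1500000.0000
Throughput (kbps) = 1500000.0000 * 8 / 1000 = 12000.000000 -> 12000.00 kbps (2 dp)

12000.00


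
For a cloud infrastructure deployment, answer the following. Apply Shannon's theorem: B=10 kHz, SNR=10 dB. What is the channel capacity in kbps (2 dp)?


Given: B = 10 kHz, SNR = 10 dB
SNR linear = 10^(10/10) = 10
1 + SNR = 11
log2(11) = 3.4594316186
C = 10 * 1000 * 3.4594316186 = 34594.3162 bps
C = 34.594316 kbps -> 34.59 kbps (2 dp)

34.59


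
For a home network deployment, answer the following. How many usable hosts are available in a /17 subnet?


Given: subnet mask /17
Host bits = 32 - 17 = 15
Total addresses = 2^15 = 32768
Usable hosts = 32768 - 2 (network + broadcast) = 32766

32766


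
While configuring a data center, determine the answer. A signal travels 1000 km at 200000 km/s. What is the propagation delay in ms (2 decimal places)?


Given: distance = 1000 km, speed = 200000 km/s
Delay = distance / speed = 1000 / 200000 seconds
Delay in ms = 1000 * 1000 / 200000
Delay = 5.0000 ms
Rounded to 2 dp = 5.00 ms

5.00


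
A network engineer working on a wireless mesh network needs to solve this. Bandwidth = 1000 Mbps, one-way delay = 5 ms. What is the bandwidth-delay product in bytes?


Given: bandwidth = 1000 Mbps, delay = 5 ms
BDP in bits = 1000 * 10^6 * 5 / 1000
BDP in bits = 5000000
BDP in bytes = 5000000 / 8 = 625000

625000


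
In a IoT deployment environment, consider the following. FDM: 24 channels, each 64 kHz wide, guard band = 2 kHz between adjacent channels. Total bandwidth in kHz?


Given: 24 channels, 64 kHz each, guard = 2 kHz
Channel bandwidth = 24 * 64 = 1536 kHz
Guard bands = 23 gaps * 2 kHz = 46 kHz
Total = 1536 + 46 = 1582 kHz

1582


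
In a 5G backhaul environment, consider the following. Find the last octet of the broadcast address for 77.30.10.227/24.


Given: IP = 77.30.10.227, prefix = /24
Host bits = 32 - 24 = 8
Network last octet = 227 AND mask = 0
Host part size = 2^8 - 1 = 255
Broadcast last octet = 0 OR 255 = 255

255


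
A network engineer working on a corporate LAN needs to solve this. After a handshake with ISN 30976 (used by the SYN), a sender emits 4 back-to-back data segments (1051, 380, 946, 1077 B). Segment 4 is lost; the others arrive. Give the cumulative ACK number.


SYN uses sequence number 30976; first data byte = ISN + 1 = 30977.
Segment 1: SEQ = 30977, len = 1051 B, covers [30977, 32027]
Segment 2: SEQ = 32028, len = 380 B, covers [32028, 32407]
Segment 3: SEQ = 32408, len = 946 B, covers [32408, 33353]
Segment 4: SEQ = 33354, len = 1077 B, covers [33354, 34430] [LOST]
In-order data received: bytes [30977, 33353] (segments 1..3).
Segment 4 missing -> gap begins at byte 33354.
Cumulative ACK = next expected in-order byte = 30977 + 1051 + 380 + 946 = 33354

33354


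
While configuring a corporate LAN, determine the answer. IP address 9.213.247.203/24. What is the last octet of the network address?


Given: IP = 9.213.247.203, prefix = /24
Subnet mask = 255.255.255.0
Last octet of IP: 203
Last octet of mask: 0
Network last octet = 203 AND 0 = 0

0


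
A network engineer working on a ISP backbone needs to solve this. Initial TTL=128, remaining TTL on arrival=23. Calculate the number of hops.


Given: initial TTL = 128, received TTL = 23
Hops = initial TTL - received TTL
Hops = 128 - 23 = 105

105


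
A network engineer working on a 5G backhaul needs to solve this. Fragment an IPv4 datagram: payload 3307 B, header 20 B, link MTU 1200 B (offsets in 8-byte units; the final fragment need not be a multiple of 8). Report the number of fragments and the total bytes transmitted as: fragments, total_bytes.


Max data per non-final fragment = floor((MTU - header)/8)*8 = floor((1200 - 20)/8)*8 = floor(1180/8)*8 = 1176 B
Final fragment needs no 8-byte alignment: it can carry up to MTU - header = 1180 B
Non-final fragments needed = ceil((payload - 1180) / 1176) = ceil(2127/1176) = ceil(1.8087) = 2
Number of fragments = 2 + 1 = 3
Fragment sizes (data): 2 * 1176 B + 955 B (last, 955 <= 1180 OK)
Total bytes sent = payload + n_frags * header = 3307 + 3*20 = 3307 + 60 = 3367 B

3, 3367


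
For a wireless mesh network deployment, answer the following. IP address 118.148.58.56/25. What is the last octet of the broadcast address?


Given: IP = 118.148.58.56, prefix = /25
Host bits = 32 - 25 = 7
Network last octet = 56 AND mask = 0
Host part size = 2^7 - 1 = 127
Broadcast last octet = 0 OR 127 = 127

127


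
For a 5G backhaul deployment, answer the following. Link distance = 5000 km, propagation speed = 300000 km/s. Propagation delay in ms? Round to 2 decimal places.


Given: distance = 5000 km, speed = 300000 km/s
Delay = distance / speed = 5000 / 300000 seconds
Delay in ms = 5000 * 1000 / 300000
Delay = 16.6667 ms
Rounded to 2 dp = 16.67 ms

16.67


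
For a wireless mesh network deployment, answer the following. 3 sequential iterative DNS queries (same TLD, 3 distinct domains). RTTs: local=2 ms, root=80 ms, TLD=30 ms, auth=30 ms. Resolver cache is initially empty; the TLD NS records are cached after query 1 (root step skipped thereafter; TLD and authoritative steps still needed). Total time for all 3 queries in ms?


Lookup 1 (cold cache): local + root + TLD + auth = 2 + 80 + 30 + 30 = 142 ms
Lookups 2..3 (TLD NS cached -> skip root; new domain -> still ask TLD and auth): local + TLD + auth = 2 + 30 + 30 = 62 ms each
Remaining 2 lookups: 2 * 62 = 124 ms
Total = 142 + 124 = 266 ms

266


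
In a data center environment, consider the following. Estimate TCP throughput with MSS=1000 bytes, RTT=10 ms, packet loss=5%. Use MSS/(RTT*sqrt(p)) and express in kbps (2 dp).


Given: MSS = 1000 bytes, RTT = 10 ms, loss = 5%
RTT in seconds = 10 / 1000 = 0.01
Loss rate = 5% = 0.05
sqrt(loss) = sqrt(0.05) = 0.223606797750
Throughput (bytes/s) = 1000 / (0.01 * 0.223606797750) = 447213.5955
Throughput (kbps) = 447213.5955 * 8 / 1000 = 3577.708764 -> 3577.71 kbps (2 dp)

3577.71


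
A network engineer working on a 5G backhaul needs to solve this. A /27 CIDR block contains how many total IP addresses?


Given: CIDR prefix /27
Host bits = 32 - 27 = 5
Total addresses = 2^5 = 32

32


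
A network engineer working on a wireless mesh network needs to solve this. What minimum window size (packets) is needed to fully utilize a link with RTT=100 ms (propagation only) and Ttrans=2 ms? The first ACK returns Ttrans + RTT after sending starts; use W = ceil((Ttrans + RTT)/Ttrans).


Given: Ttrans = 2 ms, RTT = 100 ms (= 2 * Tprop, Tprop = 50 ms)
Time until first ACK returns = Ttrans + RTT = 2 + 100 = 102 ms
Need W * Ttrans >= Ttrans + RTT  ->  W >= (Ttrans + RTT) / Ttrans
(Ttrans + RTT) / Ttrans = 102 / 2 = 51
W_min = ceil(51) = 51

51


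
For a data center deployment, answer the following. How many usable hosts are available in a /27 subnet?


Given: subnet mask /27
Host bits = 32 - 27 = 5
Total addresses = 2^5 = 32
Usable hosts = 32 - 2 (network + broadcast) = 30

30


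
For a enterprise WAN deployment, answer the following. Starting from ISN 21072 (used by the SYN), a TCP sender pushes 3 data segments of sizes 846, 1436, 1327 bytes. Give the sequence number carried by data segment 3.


The SYN occupies sequence number ISN = 21072, so the first data byte is ISN + 1 = 21073.
SEQ of data segment i = (ISN + 1) + sum of payload sizes of segments 1..i-1.
Segment 1: SEQ = 21073, payload = 846 bytes
Segment 2: SEQ = 21919, payload = 1436 bytes
Segment 3: SEQ = 23355, payload = 1327 bytes
SEQ of segment 3 = 21073 + 846 + 1436 = 23355

23355


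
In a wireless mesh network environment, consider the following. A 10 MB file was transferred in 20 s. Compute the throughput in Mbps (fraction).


Given: file = 10 MB, time = 20 s
File in Mb = 10 * 8 = 80 Mb
Throughput = 80 / 20 Mbps
Throughput = 4 Mbps

4


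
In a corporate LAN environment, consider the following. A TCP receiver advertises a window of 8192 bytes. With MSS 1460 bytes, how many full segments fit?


Given: RWND = 8192 bytes, MSS = 1460 bytes
Full segments = floor(RWND / MSS)
Full segments = floor(8192 / 1460)
Full segments = floor(5.611) = 5

5


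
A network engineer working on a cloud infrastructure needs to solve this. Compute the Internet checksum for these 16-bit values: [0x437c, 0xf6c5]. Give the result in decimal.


Given words: [0x437c, 0xf6c5]
Step 1: Sum all words
Raw sum = 17276 + 63173 = 80449
Step 2: Fold carry: (14913 + 1) = 14914
One's complement = ~14914 & 0xFFFF = 50621

50621


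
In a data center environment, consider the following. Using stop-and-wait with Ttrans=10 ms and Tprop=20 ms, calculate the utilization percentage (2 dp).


Given: Ttrans = 10 ms, Tprop = 20 ms
RTT = 2 * Tprop = 2 * 20 = 40 ms
U = Ttrans / (Ttrans + RTT)
U = 10 / (10 + 40)
U = 10 / 50 = 0.2
U% = 20.00%

20.00


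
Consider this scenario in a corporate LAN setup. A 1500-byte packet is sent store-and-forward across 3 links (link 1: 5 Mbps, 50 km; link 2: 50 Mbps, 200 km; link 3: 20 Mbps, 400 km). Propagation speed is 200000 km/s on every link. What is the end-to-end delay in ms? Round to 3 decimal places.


Packet = 1500 bytes = 12000 bits. Store-and-forward: sum (t_trans + t_prop) per link.
Link 1: t_trans = 12000/(5*10^6) s = 2.4000 ms; t_prop = 50/200000 s = 0.2500 ms; subtotal = 2.6500 ms
Link 2: t_trans = 12000/(50*10^6) s = 0.2400 ms; t_prop = 200/200000 s = 1.0000 ms; subtotal = 1.2400 ms
Link 3: t_trans = 12000/(20*10^6) s = 0.6000 ms; t_prop = 400/200000 s = 2.0000 ms; subtotal = 2.6000 ms
End-to-end = 2.6500 + 1.2400 + 2.6000 = 6.4900 ms -> 6.490 ms (3 dp)

6.490


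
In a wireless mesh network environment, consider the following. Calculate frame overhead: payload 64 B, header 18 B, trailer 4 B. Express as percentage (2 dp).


Given: payload = 64 B, header = 18 B, trailer = 4 B
Overhead bytes = header + trailer = 18 + 4 = 22
Total frame = payload + overhead = 64 + 22 = 86
Overhead % = 22 / 86 * 100 = 25.5814% -> 25.58% (2 dp)

25.58


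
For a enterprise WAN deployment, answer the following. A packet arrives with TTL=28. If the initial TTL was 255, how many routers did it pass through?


Given: initial TTL = 255, received TTL = 28
Hops = initial TTL - received TTL
Hops = 255 - 28 = 227

227


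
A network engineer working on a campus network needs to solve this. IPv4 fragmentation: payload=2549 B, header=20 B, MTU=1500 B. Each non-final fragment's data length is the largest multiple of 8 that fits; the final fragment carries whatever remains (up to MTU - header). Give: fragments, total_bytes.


Max data per non-final fragment = floor((MTU - header)/8)*8 = floor((1500 - 20)/8)*8 = floor(1480/8)*8 = 1480 B
Final fragment needs no 8-byte alignment: it can carry up to MTU - header = 1480 B
Non-final fragments needed = ceil((payload - 1480) / 1480) = ceil(1069/1480) = ceil(0.7223) = 1
Number of fragments = 1 + 1 = 2
Fragment sizes (data): 1 * 1480 B + 1069 B (last, 1069 <= 1480 OK)
Total bytes sent = payload + n_frags * header = 2549 + 2*20 = 2549 + 40 = 2589 B

2, 2589


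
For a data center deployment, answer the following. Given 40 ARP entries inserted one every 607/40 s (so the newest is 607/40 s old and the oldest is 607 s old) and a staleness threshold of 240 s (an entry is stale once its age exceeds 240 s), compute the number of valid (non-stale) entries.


Ages are k * 607/40 s for k = 1..40 (spacing = 15.1750 s).
Entry k is valid iff k * 607/40 <= 240 iff k <= 40 * 240 / 607 = 15.8155
n_valid = floor(15.8155) = 15
(n_stale = 40 - 15 = 25)

15


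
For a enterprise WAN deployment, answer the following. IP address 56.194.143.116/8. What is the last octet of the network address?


Given: IP = 56.194.143.116, prefix = /8
Subnet mask = 255.0.0.0
Last octet of IP: 116
Last octet of mask: 0
Network last octet = 116 AND 0 = 0

0


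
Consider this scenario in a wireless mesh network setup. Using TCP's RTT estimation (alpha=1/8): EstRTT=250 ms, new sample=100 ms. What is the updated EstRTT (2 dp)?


Given: EstRTT = 250 ms, SampleRTT = 100 ms, alpha = 1/8
New EstRTT = (1 - alpha) * EstRTT + alpha * SampleRTT
(7/8) * 250 = 218.75
(1/8) * 100 = 12.5
New EstRTT = 218.75 + 12.5 = 231.25 ms -> 231.25 ms (2 dp)

231.25


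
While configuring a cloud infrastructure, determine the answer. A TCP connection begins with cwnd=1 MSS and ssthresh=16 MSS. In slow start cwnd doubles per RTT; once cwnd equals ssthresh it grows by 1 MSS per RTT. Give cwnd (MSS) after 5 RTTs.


RTT 0: cwnd = 1 MSS (initial)
RTT 1: cwnd = 2 MSS (slow start, doubled)
RTT 2: cwnd = 4 MSS (slow start, doubled)
RTT 3: cwnd = 8 MSS (slow start, doubled)
RTT 4: cwnd = 16 MSS (slow start, doubled)
RTT 5: cwnd = 17 MSS (congestion avoidance, +1)

17


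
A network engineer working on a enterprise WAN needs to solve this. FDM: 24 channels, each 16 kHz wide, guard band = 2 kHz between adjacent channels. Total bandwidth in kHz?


Given: 24 channels, 16 kHz each, guard = 2 kHz
Channel bandwidth = 24 * 16 = 384 kHz
Guard bands = 23 gaps * 2 kHz = 46 kHz
Total = 384 + 46 = 430 kHz

430


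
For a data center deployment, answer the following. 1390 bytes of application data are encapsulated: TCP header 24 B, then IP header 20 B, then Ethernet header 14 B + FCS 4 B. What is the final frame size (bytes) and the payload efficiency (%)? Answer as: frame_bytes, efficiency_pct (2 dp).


TCP segment = 1390 + 24 = 1414 B
IP packet = 1414 + 20 = 1434 B
Ethernet frame = 1434 + 14 + 4 = 1452 B
Efficiency = app / frame = 1390 / 1452 = 0.957300 = 95.7300% -> 95.73% (2 dp)

1452, 95.73


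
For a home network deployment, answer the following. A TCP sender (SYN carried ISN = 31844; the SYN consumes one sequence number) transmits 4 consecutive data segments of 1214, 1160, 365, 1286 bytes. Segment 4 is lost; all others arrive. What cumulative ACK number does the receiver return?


SYN uses sequence number 31844; first data byte = ISN + 1 = 31845.
Segment 1: SEQ = 31845, len = 1214 B, covers [31845, 33058]
Segment 2: SEQ = 33059, len = 1160 B, covers [33059, 34218]
Segment 3: SEQ = 34219, len = 365 B, covers [34219, 34583]
Segment 4: SEQ = 34584, len = 1286 B, covers [34584, 35869] [LOST]
In-order data received: bytes [31845, 34583] (segments 1..3).
Segment 4 missing -> gap begins at byte 34584.
Cumulative ACK = next expected in-order byte = 31845 + 1214 + 1160 + 365 = 34584

34584


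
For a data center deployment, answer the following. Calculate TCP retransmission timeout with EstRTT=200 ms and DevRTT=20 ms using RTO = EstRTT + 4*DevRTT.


Given: EstRTT = 200 ms, DevRTT = 20 ms
Timeout = EstRTT + 4 * DevRTT
4 * DevRTT = 4 * 20 = 80
Timeout = 200 + 80 = 280 ms

280


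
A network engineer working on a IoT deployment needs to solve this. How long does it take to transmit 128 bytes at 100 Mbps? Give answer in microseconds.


Given: packet = 128 bytes, bandwidth = 100 Mbps
Packet in bits = 128 * 8 = 1024 bits
Bandwidth = 100 * 10^6 = 100000000 bps
Time = 1024 / 100000000 seconds
Time in us = 1024 * 10^6 / 100000000 = 10.24

10.24


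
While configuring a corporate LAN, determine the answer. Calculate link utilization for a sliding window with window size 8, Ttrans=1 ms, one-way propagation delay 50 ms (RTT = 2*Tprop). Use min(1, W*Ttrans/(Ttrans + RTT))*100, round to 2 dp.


Given: W = 8, Ttrans = 1 ms, RTT = 100 ms (= 2 * Tprop, Tprop = 50 ms)
Cycle time = Ttrans + RTT = 1 + 100 = 101 ms (first packet sent until its ACK returns)
W * Ttrans = 8 * 1 = 8 ms of sending per cycle
W * Ttrans / (Ttrans + RTT) = 8 / 101 = 0.079208
U = min(1, 0.079208) = 0.079208
U% = 7.92%

7.92


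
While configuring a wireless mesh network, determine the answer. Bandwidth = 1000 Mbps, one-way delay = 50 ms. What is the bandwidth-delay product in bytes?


Given: bandwidth = 1000 Mbps, delay = 50 ms
BDP in bits = 1000 * 10^6 * 50 / 1000
BDP in bits = 50000000
BDP in bytes = 50000000 / 8 = 6250000

6250000


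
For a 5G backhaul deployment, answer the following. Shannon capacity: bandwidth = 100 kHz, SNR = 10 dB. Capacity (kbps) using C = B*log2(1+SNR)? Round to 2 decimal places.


Given: B = 100 kHz, SNR = 10 dB
SNR linear = 10^(10/10) = 10
1 + SNR = 11
log2(11) = 3.4594316186
C = 100 * 1000 * 3.4594316186 = 345943.1619 bps
C = 345.943162 kbps -> 345.94 kbps (2 dp)

345.94


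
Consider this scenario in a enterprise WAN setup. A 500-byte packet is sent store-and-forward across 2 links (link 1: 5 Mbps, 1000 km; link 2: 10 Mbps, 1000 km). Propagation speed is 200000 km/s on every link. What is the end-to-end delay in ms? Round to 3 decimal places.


Packet = 500 bytes = 4000 bits. Store-and-forward: sum (t_trans + t_prop) per link.
Link 1: t_trans = 4000/(5*10^6) s = 0.8000 ms; t_prop = 1000/200000 s = 5.0000 ms; subtotal = 5.8000 ms
Link 2: t_trans = 4000/(10*10^6) s = 0.4000 ms; t_prop = 1000/200000 s = 5.0000 ms; subtotal = 5.4000 ms
End-to-end = 5.8000 + 5.4000 = 11.2000 ms -> 11.200 ms (3 dp)

11.200


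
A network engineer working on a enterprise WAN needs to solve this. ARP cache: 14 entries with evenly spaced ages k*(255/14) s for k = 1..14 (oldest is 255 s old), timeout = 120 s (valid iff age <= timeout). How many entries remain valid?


Ages are k * 255/14 s for k = 1..14 (spacing = 18.2143 s).
Entry k is valid iff k * 255/14 <= 120 iff k <= 14 * 120 / 255 = 6.5882
n_valid = floor(6.5882) = 6
(n_stale = 14 - 6 = 8)

6


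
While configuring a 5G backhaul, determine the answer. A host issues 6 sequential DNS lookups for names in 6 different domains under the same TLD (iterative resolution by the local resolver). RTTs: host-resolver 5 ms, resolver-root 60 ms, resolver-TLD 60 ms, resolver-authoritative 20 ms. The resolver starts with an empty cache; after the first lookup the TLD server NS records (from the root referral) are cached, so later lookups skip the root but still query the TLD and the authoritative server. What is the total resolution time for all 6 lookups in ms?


Lookup 1 (cold cache): local + root + TLD + auth = 5 + 60 + 60 + 20 = 145 ms
Lookups 2..6 (TLD NS cached -> skip root; new domain -> still ask TLD and auth): local + TLD + auth = 5 + 60 + 20 = 85 ms each
Remaining 5 lookups: 5 * 85 = 425 ms
Total = 145 + 425 = 570 ms

570


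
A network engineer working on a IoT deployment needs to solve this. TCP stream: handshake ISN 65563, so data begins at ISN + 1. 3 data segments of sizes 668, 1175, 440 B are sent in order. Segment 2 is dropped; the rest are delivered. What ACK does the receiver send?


SYN uses sequence number 65563; first data byte = ISN + 1 = 65564.
Segment 1: SEQ = 65564, len = 668 B, covers [65564, 66231]
Segment 2: SEQ = 66232, len = 1175 B, covers [66232, 67406] [LOST]
Segment 3: SEQ = 67407, len = 440 B, covers [67407, 67846]
In-order data received: bytes [65564, 66231] (segments 1..1).
Segment 2 missing -> gap begins at byte 66232; later segments buffered out of order.
Cumulative ACK = next expected in-order byte = 65564 + 668 = 66232

66232


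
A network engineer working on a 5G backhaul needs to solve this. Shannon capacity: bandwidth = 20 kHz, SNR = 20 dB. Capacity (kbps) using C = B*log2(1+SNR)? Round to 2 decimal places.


Given: B = 20 kHz, SNR = 20 dB
SNR linear = 10^(20/10) = 100
1 + SNR = 101
log2(101) = 6.6582114828
C = 20 * 1000 * 6.6582114828 = 133164.2297 bps
C = 133.164230 kbps -> 133.16 kbps (2 dp)

133.16


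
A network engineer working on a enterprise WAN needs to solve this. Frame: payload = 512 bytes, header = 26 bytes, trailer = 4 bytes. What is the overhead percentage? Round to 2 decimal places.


Given: payload = 512 B, header = 26 B, trailer = 4 B
Overhead bytes = header + trailer = 26 + 4 = 30
Total frame = payload + overhead = 512 + 30 = 542
Overhead % = 30 / 542 * 100 = 5.5351% -> 5.54% (2 dp)

5.54


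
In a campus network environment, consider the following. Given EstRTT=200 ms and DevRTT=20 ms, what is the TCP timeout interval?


Given: EstRTT = 200 ms, DevRTT = 20 ms
Timeout = EstRTT + 4 * DevRTT
4 * DevRTT = 4 * 20 = 80
Timeout = 200 + 80 = 280 ms

280


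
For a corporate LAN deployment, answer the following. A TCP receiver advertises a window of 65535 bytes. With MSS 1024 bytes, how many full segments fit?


Given: RWND = 65535 bytes, MSS = 1024 bytes
Full segments = floor(RWND / MSS)
Full segments = floor(65535 / 1024)
Full segments = floor(63.999) = 63

63


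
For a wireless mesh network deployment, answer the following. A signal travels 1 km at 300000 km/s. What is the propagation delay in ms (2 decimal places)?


Given: distance = 1 km, speed = 300000 km/s
Delay = distance / speed = 1 / 300000 seconds
Delay in ms = 1 * 1000 / 300000
Delay = 0.0033 ms
Rounded to 2 dp = 0.00 ms

0.00


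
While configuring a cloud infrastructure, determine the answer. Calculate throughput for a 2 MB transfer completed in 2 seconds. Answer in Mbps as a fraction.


Given: file = 2 MB, time = 2 s
File in Mb = 2 * 8 = 16 Mb
Throughput = 16 / 2 Mbps
Throughput = 8 Mbps

8


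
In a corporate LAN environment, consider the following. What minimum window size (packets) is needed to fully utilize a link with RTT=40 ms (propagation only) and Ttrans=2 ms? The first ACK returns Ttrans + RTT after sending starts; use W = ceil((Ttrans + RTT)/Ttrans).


Given: Ttrans = 2 ms, RTT = 40 ms (= 2 * Tprop, Tprop = 20 ms)
Time until first ACK returns = Ttrans + RTT = 2 + 40 = 42 ms
Need W * Ttrans >= Ttrans + RTT  ->  W >= (Ttrans + RTT) / Ttrans
(Ttrans + RTT) / Ttrans = 42 / 2 = 21
W_min = ceil(21) = 21

21
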